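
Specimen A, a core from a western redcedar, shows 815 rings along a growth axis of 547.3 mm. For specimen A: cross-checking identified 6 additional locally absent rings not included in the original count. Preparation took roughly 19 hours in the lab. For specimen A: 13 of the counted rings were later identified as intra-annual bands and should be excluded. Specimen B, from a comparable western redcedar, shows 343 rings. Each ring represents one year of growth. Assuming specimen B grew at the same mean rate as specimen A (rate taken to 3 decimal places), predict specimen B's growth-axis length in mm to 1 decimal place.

Specimen A: true ring count = 815 − 13 + 6 = 808.
A: Mean rate = 547.3 mm / 808 years ≈ 0.677 mm per year.
For B, 0.677 mm/year × 343 years = 232.2 mm.

232.2 mm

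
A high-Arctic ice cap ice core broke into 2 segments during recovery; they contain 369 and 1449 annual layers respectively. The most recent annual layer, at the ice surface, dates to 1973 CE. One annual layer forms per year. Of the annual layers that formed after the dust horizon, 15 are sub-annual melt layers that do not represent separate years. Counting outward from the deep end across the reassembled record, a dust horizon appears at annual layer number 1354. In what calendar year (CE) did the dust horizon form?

1524 CE

Total annual layers = 369 + 1449 = 1818.
The dust horizon sits at annual layer 1354 from the deep end, so 1818 − 1354 = 464 annual layers formed after it.
464 − 15 false = 449 true annual layers after the dust horizon.
Counting back 449 years from 1973 CE places the dust horizon in 1973 − 449 = 1524 CE.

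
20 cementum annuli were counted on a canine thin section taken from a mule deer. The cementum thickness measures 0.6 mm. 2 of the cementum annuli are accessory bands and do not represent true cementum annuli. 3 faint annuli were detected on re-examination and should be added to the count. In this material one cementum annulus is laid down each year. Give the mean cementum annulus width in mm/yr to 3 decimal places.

Correcting the raw count gives 20 − 2 + 3 = 21 true cementum annuli.
Extension rate ≈ 0.6 / 21 = 0.029 mm/yr.

0.029 mm/yr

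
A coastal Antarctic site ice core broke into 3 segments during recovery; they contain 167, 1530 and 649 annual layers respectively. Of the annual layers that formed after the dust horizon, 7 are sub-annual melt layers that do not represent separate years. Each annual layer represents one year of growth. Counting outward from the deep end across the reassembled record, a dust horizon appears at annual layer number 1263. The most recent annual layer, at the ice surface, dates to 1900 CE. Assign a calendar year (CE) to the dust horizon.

824 CE

Total annual layers = 167 + 1530 + 649 = 2346.
Between annual layer 1263 and the ice surface there are 2346 − 1263 = 1083 annual layers.
1083 − 7 false = 1076 true annual layers after the dust horizon.
Counting back 1076 years from 1900 CE places the dust horizon in 1900 − 1076 = 824 CE.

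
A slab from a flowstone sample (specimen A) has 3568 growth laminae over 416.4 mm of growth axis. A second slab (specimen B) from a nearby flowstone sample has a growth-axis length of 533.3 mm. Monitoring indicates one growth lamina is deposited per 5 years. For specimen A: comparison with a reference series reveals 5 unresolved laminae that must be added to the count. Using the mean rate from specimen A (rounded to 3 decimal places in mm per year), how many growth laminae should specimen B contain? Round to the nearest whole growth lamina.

4637 growth laminae

Specimen A: after corrections the count is 3568 + 5 = 3573 growth laminae.
Specimen A: multiplying by 5 years per growth lamina: 3573 × 5 = 17865 years.
A: Mean rate = 416.4 mm / 17865 years ≈ 0.023 mm/yr.
Specimen B: 533.3 mm / 0.023 mm per year = 23186.96 years; at 5 years per growth lamina that is 23186.96 / 5 ≈ 4637 growth laminae.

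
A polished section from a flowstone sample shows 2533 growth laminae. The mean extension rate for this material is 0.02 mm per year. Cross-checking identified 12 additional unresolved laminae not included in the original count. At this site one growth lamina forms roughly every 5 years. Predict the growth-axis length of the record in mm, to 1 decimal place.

254.5 mm

Adjusted count: 2533 + 12 = 2545 growth laminae.
Multiplying by 5 years per growth lamina: 2545 × 5 = 12725 years.
Length ≈ 0.02 × 12725 = 254.5 mm.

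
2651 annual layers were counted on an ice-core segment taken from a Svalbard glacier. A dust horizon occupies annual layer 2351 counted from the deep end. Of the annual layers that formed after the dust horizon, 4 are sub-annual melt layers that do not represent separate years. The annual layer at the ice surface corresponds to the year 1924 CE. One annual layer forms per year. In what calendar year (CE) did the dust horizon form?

1628 CE

Between annual layer 2351 and the ice surface there are 2651 − 2351 = 300 annual layers.
Removing the 4 false annual layers leaves 300 − 4 = 296 true annual layers beyond the dust horizon.
Counting back 296 years from 1924 CE places the dust horizon in 1924 − 296 = 1628 CE.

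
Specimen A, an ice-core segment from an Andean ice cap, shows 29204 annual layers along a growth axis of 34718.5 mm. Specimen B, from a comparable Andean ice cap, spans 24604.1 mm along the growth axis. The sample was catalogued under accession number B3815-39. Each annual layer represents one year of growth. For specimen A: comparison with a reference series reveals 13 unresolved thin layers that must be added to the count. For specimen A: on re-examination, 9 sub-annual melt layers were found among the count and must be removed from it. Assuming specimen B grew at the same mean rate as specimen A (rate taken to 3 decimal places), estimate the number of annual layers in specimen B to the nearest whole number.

Specimen A: after corrections the count is 29204 − 9 + 13 = 29208 annual layers.
A: 34718.5 mm over 29208 years gives 34718.5 / 29208 ≈ 1.189 mm per year.
For B, 24604.1 / 1.189 = 20693.10 years ≈ 20693 annual layers.

20693 annual layers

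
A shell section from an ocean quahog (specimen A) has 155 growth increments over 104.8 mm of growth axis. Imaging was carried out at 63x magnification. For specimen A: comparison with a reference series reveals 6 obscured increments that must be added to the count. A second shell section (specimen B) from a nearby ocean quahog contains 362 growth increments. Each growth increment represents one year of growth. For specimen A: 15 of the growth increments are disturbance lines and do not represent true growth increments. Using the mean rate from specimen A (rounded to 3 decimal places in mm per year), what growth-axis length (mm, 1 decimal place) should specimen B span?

Specimen A: true growth increment count = 155 − 15 + 6 = 146.
A: Mean rate = 104.8 mm / 146 years ≈ 0.718 mm per year.
For B, 0.718 mm/year × 362 years = 259.9 mm.

259.9 mm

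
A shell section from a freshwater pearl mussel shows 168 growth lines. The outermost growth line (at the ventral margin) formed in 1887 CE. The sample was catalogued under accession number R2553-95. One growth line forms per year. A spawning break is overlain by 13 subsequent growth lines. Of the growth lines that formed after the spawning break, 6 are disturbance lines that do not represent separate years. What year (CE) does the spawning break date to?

1880 CE

There are 13 growth lines younger than the spawning break.
Excluding 6 false growth lines: 13 − 6 = 7.
The growth line at the ventral margin is 1887 CE, so the spawning break dates to 1887 − 7 = 1880 CE.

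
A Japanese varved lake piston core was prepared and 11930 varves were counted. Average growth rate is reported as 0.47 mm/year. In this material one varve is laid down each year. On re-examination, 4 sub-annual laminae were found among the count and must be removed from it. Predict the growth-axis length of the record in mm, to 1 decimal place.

Correcting the raw count gives 11930 − 4 = 11926 true varves.
11926 years at 0.47 mm/year gives 0.47 × 11926 = 5605.2 mm.

5605.2 mm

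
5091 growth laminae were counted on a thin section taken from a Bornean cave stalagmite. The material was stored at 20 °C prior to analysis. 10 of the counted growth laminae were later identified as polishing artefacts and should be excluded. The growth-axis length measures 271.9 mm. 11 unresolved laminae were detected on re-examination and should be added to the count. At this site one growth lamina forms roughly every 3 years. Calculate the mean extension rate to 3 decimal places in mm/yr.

0.018 mm/yr

True growth lamina count = 5091 − 10 + 11 = 5092.
Multiplying by 3 years per growth lamina: 5092 × 3 = 15276 years.
Mean rate = 271.9 mm / 15276 years ≈ 0.018 mm/yr.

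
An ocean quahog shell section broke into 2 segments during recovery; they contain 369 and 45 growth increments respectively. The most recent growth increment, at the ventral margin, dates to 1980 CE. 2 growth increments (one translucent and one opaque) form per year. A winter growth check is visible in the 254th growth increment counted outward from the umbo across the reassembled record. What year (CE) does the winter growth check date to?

1900 CE

Total growth increments = 369 + 45 = 414.
Between growth increment 254 and the ventral margin there are 414 − 254 = 160 growth increments.
With 2 growth increments per year, 160 / 2 = 80 years.
1980 − 80 = 1900 CE.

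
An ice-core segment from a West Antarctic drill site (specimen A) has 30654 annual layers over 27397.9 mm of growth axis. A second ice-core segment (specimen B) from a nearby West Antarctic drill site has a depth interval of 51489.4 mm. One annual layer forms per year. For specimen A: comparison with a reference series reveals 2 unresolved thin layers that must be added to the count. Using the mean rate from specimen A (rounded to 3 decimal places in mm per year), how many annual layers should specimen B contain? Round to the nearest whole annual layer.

Specimen A: adjusted count: 30654 + 2 = 30656 annual layers.
A: 27397.9 mm over 30656 years gives 27397.9 / 30656 ≈ 0.894 mm/year.
Specimen B: 51489.4 mm / 0.894 mm per year = 57594.41 years ≈ 57594 annual layers.

57594 annual layers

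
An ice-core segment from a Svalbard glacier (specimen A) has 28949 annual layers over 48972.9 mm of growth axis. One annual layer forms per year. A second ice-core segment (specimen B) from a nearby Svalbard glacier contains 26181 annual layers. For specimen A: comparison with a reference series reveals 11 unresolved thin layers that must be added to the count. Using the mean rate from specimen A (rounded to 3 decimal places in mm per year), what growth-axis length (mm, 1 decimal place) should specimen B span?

44272.1 mm

Specimen A: true annual layer count = 28949 + 11 = 28960.
A: Extension rate ≈ 48972.9 / 28960 = 1.691 mm/year.
Length of B = 1.691 × 26181 = 44272.1 mm.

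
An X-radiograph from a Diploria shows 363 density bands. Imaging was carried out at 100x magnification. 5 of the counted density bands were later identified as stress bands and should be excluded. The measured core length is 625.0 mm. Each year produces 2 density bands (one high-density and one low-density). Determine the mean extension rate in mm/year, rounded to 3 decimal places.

Adjusted count: 363 − 5 = 358 density bands.
With 2 density bands per year, 358 / 2 = 179 years.
Mean rate = 625.0 mm / 179 years ≈ 3.492 mm/year.

3.492 mm/year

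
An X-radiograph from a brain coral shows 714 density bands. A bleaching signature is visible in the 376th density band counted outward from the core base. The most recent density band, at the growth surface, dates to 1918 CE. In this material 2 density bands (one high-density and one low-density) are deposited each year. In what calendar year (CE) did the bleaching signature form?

714 − 376 = 338 density bands lie beyond the bleaching signature toward the growth surface.
With 2 density bands per year, 338 / 2 = 169 years.
The density band at the growth surface is 1918 CE, so the bleaching signature dates to 1918 − 169 = 1749 CE.

1749 CE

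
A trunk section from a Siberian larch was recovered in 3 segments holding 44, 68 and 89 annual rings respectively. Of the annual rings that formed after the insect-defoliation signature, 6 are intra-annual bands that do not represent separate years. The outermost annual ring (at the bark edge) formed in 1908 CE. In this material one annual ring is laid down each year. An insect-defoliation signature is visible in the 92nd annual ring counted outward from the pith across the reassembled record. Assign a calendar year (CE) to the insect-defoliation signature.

Total annual rings = 44 + 68 + 89 = 201.
Between annual ring 92 and the bark edge there are 201 − 92 = 109 annual rings.
Removing the 6 false annual rings leaves 109 − 6 = 103 true annual rings beyond the insect-defoliation signature.
1908 − 103 = 1805 CE.

1805 CE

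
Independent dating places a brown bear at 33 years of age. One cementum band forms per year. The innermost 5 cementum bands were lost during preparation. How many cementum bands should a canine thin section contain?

Expected cementum bands over 33 years: 33.
Less the 5 uncaptured cementum bands: 33 − 5 = 28.

28 cementum bands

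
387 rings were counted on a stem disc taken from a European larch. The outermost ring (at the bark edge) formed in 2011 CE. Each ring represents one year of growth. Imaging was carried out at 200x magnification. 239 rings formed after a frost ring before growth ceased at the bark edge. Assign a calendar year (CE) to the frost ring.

There are 239 rings younger than the frost ring.
Counting back 239 years from 2011 CE places the frost ring in 2011 − 239 = 1772 CE.

1772 CE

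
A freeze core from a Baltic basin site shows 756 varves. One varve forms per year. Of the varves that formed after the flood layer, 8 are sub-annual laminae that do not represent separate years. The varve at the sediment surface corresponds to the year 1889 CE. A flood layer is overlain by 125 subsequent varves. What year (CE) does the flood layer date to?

1772 CE

There are 125 varves younger than the flood layer.
125 − 8 false = 117 true varves after the flood layer.
1889 − 117 = 1772 CE.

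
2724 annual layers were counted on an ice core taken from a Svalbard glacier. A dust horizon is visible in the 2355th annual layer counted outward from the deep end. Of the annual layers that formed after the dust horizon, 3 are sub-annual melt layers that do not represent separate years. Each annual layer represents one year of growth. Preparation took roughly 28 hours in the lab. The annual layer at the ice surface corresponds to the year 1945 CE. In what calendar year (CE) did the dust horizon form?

1579 CE

2724 − 2355 = 369 annual layers lie beyond the dust horizon toward the ice surface.
Removing the 3 false annual layers leaves 369 − 3 = 366 true annual layers beyond the dust horizon.
Counting back 366 years from 1945 CE places the dust horizon in 1945 − 366 = 1579 CE.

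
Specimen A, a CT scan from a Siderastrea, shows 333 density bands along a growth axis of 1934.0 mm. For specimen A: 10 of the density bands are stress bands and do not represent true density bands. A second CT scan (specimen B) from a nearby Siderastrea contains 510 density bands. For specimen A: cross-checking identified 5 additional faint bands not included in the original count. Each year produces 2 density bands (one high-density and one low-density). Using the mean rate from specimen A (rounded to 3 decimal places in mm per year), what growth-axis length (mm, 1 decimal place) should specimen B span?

Specimen A: after corrections the count is 333 − 10 + 5 = 328 density bands.
Specimen A: with 2 density bands per year, 328 / 2 = 164 years.
A: 1934.0 mm over 164 years gives 1934.0 / 164 ≈ 11.793 mm/yr.
Specimen B: dividing by 2 density bands per year: 510 / 2 = 255 years. B's length ≈ 11.793 × 255 = 3007.2 mm.

3007.2 mm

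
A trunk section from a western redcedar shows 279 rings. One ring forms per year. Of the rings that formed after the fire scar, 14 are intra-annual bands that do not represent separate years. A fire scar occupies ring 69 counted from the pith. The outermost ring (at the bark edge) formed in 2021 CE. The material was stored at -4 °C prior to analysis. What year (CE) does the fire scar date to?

Between ring 69 and the bark edge there are 279 − 69 = 210 rings.
Removing the 14 false rings leaves 210 − 14 = 196 true rings beyond the fire scar.
2021 − 196 = 1825 CE.

1825 CE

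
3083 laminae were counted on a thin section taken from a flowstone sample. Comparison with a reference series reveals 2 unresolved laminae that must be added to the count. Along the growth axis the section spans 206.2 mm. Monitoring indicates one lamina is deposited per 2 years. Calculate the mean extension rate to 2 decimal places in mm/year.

True lamina count = 3083 + 2 = 3085.
3085 laminae at 2 years each span 3085 × 2 = 6170 years.
Mean rate = 206.2 mm / 6170 years ≈ 0.03 mm/year.

0.03 mm/year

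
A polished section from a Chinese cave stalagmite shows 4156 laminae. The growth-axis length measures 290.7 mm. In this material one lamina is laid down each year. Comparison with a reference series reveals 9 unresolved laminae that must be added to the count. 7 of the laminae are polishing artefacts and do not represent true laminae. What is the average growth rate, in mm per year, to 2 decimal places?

0.07 mm per year

True lamina count = 4156 − 7 + 9 = 4158.
Mean rate = 290.7 mm / 4158 years ≈ 0.07 mm per year.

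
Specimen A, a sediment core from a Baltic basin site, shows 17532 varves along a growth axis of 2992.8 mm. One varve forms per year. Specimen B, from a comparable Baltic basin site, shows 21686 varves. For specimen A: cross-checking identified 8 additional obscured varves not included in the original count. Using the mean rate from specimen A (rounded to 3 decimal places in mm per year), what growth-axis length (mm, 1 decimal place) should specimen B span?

Specimen A: adjusted count: 17532 + 8 = 17540 varves.
A: Extension rate ≈ 2992.8 / 17540 = 0.171 mm per year.
Length of B = 0.171 × 21686 = 3708.3 mm.

3708.3 mm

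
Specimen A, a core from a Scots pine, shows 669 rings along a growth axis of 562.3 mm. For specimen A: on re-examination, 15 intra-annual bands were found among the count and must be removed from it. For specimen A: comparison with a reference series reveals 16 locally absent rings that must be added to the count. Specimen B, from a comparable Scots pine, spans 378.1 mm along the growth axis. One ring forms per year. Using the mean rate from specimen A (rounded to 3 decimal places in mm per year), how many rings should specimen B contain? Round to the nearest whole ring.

451 rings

Specimen A: after corrections the count is 669 − 15 + 16 = 670 rings.
A: Mean rate = 562.3 mm / 670 years ≈ 0.839 mm/year.
B spans 378.1 / 0.839 = 450.66 years ≈ 451 rings.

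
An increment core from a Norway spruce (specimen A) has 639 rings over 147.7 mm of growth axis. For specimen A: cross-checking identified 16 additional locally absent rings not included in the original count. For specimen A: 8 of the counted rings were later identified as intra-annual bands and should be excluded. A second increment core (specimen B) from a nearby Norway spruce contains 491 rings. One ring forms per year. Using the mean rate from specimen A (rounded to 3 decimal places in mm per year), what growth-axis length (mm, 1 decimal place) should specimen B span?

111.9 mm

Specimen A: correcting the raw count gives 639 − 8 + 16 = 647 true rings.
A: Mean rate = 147.7 mm / 647 years ≈ 0.228 mm/year.
B's length ≈ 0.228 × 491 = 111.9 mm.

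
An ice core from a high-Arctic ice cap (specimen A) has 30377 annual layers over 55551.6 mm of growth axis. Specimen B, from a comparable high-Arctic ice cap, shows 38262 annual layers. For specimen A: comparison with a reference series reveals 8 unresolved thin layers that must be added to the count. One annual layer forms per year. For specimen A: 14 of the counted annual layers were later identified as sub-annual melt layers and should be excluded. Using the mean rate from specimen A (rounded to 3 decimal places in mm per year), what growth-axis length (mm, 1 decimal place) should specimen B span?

Specimen A: true annual layer count = 30377 − 14 + 8 = 30371.
A: Mean rate = 55551.6 mm / 30371 years ≈ 1.829 mm/year.
B's length ≈ 1.829 × 38262 = 69981.2 mm.

69981.2 mm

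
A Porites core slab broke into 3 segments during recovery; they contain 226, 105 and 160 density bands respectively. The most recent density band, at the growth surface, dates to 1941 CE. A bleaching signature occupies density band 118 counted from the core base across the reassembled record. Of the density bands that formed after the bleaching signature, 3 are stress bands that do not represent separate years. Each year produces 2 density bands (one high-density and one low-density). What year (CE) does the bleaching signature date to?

1756 CE

Total density bands = 226 + 105 + 160 = 491.
491 − 118 = 373 density bands lie beyond the bleaching signature toward the growth surface.
Removing the 3 false density bands leaves 373 − 3 = 370 true density bands beyond the bleaching signature.
370 density bands at 2 per year is 370 / 2 = 185 years.
The density band at the growth surface is 1941 CE, so the bleaching signature dates to 1941 − 185 = 1756 CE.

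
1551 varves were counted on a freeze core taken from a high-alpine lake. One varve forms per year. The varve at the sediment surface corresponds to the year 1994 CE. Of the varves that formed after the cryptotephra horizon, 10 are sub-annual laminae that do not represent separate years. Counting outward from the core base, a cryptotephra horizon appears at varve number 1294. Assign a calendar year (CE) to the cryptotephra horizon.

Between varve 1294 and the sediment surface there are 1551 − 1294 = 257 varves.
Removing the 10 false varves leaves 257 − 10 = 247 true varves beyond the cryptotephra horizon.
The varve at the sediment surface is 1994 CE, so the cryptotephra horizon dates to 1994 − 247 = 1747 CE.

1747 CE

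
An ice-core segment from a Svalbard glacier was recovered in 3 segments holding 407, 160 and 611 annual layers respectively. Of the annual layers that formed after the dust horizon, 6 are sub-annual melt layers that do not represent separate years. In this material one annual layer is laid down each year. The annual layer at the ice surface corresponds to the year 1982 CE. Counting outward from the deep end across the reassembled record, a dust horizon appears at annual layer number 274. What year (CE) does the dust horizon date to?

1084 CE

Total annual layers = 407 + 160 + 611 = 1178.
Between annual layer 274 and the ice surface there are 1178 − 274 = 904 annual layers.
Excluding 6 false annual layers: 904 − 6 = 898.
1982 − 898 = 1084 CE.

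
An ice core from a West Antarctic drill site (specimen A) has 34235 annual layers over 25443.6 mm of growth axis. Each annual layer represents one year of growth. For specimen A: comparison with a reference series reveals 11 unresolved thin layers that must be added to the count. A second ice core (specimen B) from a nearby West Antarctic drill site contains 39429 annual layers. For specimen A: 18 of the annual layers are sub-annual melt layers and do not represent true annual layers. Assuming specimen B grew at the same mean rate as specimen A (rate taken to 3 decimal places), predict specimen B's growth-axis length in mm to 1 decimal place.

29295.7 mm

Specimen A: correcting the raw count gives 34235 − 18 + 11 = 34228 true annual layers.
A: 25443.6 mm over 34228 years gives 25443.6 / 34228 ≈ 0.743 mm per year.
For B, 0.743 mm/year × 39429 years = 29295.7 mm.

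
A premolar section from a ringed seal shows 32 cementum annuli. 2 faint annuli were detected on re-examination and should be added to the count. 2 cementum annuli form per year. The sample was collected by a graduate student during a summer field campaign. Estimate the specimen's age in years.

After corrections the count is 32 + 2 = 34 cementum annuli.
With 2 cementum annuli per year, 34 / 2 = 17 years.

17 years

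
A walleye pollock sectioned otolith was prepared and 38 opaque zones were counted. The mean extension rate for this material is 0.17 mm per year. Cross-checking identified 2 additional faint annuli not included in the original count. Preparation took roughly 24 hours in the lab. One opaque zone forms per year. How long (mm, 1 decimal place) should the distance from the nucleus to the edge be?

6.8 mm

After corrections the count is 38 + 2 = 40 opaque zones.
Length ≈ 0.17 × 40 = 6.8 mm.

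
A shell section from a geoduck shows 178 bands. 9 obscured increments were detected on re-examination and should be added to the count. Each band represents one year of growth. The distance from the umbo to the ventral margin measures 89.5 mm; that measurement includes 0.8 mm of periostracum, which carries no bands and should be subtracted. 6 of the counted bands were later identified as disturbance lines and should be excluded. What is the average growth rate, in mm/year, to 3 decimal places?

True band count = 178 − 6 + 9 = 181.
The growth record spans 89.5 − 0.8 = 88.7 mm.
Mean rate = 88.7 mm / 181 years ≈ 0.490 mm/year.

0.490 mm/year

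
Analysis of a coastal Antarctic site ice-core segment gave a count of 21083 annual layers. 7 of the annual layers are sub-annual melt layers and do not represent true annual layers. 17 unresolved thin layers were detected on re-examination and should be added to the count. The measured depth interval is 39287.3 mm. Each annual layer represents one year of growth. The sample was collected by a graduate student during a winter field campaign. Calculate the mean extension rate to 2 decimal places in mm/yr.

After corrections the count is 21083 − 7 + 17 = 21093 annual layers.
Mean rate = 39287.3 mm / 21093 years ≈ 1.86 mm/yr.

1.86 mm/yr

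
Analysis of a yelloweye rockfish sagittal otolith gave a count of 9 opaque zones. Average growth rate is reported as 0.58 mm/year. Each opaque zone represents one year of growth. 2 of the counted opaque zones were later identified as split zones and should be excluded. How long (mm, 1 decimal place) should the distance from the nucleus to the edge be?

4.1 mm

True opaque zone count = 9 − 2 = 7.
7 years at 0.58 mm/year gives 0.58 × 7 = 4.1 mm.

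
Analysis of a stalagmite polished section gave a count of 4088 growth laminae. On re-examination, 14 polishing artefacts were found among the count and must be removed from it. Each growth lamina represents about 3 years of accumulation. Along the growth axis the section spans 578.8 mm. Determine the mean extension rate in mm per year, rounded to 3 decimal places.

Correcting the raw count gives 4088 − 14 = 4074 true growth laminae.
4074 growth laminae at 3 years each span 4074 × 3 = 12222 years.
Mean rate = 578.8 mm / 12222 years ≈ 0.047 mm per year.

0.047 mm per year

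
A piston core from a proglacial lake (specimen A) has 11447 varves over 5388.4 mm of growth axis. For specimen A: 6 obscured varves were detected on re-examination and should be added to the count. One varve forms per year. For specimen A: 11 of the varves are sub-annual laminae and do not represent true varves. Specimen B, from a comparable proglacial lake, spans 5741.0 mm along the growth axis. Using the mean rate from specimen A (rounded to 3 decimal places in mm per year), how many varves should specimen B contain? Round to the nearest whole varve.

12189 varves

Specimen A: adjusted count: 11447 − 11 + 6 = 11442 varves.
A: Extension rate ≈ 5388.4 / 11442 = 0.471 mm per year.
For B, 5741.0 / 0.471 = 12188.96 years ≈ 12189 varves.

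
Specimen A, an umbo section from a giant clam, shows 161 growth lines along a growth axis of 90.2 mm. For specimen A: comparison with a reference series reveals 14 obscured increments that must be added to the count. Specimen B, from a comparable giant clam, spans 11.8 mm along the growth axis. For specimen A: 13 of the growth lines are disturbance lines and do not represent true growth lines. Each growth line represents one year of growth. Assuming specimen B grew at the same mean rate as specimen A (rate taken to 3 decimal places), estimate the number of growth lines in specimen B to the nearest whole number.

21 growth lines

Specimen A: after corrections the count is 161 − 13 + 14 = 162 growth lines.
A: Extension rate ≈ 90.2 / 162 = 0.557 mm/yr.
For B, 11.8 / 0.557 = 21.18 years ≈ 21 growth lines.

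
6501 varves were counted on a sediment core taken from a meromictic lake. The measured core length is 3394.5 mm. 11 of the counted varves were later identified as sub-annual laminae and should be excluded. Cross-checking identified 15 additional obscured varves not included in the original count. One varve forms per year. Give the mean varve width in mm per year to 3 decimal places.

Correcting the raw count gives 6501 − 11 + 15 = 6505 true varves.
Extension rate ≈ 3394.5 / 6505 = 0.522 mm per year.

0.522 mm per year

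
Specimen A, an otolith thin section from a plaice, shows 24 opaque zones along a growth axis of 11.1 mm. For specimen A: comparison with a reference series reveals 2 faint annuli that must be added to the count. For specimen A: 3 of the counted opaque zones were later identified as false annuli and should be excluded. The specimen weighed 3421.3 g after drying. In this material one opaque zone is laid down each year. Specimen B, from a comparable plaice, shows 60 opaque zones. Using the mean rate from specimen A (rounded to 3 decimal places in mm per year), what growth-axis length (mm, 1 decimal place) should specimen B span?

Specimen A: adjusted count: 24 − 3 + 2 = 23 opaque zones.
A: Mean rate = 11.1 mm / 23 years ≈ 0.483 mm/yr.
For B, 0.483 mm/year × 60 years = 29.0 mm.

29.0 mm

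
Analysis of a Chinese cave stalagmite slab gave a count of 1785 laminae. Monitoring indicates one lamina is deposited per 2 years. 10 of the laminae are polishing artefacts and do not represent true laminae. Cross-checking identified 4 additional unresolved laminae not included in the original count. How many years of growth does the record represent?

True lamina count = 1785 − 10 + 4 = 1779.
1779 laminae at 2 years each span 1779 × 2 = 3558 years.

3558 years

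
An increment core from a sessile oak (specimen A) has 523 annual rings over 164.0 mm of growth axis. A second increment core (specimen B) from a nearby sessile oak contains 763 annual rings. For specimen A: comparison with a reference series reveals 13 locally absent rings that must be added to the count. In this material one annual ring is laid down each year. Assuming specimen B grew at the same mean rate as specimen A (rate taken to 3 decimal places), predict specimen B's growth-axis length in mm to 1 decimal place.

233.5 mm

Specimen A: true annual ring count = 523 + 13 = 536.
A: Mean rate = 164.0 mm / 536 years ≈ 0.306 mm/year.
For B, 0.306 mm/year × 763 years = 233.5 mm.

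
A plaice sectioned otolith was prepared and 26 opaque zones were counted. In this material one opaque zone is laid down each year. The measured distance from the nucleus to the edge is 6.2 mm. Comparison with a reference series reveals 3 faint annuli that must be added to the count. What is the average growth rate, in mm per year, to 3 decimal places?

Adjusted count: 26 + 3 = 29 opaque zones.
Extension rate ≈ 6.2 / 29 = 0.214 mm per year.

0.214 mm per year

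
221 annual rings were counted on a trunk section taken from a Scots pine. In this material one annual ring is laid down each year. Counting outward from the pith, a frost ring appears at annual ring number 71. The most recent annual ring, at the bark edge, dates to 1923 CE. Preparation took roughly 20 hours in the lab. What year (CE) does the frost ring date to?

1773 CE

The frost ring sits at annual ring 71 from the pith, so 221 − 71 = 150 annual rings formed after it.
Counting back 150 years from 1923 CE places the frost ring in 1923 − 150 = 1773 CE.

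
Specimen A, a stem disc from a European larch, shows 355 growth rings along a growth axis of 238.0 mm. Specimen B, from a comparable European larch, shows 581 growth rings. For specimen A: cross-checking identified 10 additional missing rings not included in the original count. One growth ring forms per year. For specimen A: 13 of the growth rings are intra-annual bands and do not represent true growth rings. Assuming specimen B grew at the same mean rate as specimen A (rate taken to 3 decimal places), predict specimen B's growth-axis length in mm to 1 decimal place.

Specimen A: true growth ring count = 355 − 13 + 10 = 352.
A: Extension rate ≈ 238.0 / 352 = 0.676 mm/yr.
For B, 0.676 mm/year × 581 years = 392.8 mm.

392.8 mm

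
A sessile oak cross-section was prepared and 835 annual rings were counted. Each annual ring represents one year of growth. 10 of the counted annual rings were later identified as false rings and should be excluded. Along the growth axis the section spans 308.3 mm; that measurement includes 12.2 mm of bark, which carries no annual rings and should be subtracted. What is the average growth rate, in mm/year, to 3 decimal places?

0.359 mm/year

Correcting the raw count gives 835 − 10 = 825 true annual rings.
The growth record spans 308.3 − 12.2 = 296.1 mm.
Mean rate = 296.1 mm / 825 years ≈ 0.359 mm/year.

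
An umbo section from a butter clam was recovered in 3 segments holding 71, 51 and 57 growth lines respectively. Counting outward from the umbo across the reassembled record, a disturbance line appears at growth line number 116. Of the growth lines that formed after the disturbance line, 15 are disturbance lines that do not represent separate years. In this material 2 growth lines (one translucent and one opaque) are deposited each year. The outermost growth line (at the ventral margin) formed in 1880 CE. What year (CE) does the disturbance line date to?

Total growth lines = 71 + 51 + 57 = 179.
Between growth line 116 and the ventral margin there are 179 − 116 = 63 growth lines.
63 − 15 false = 48 true growth lines after the disturbance line.
With 2 growth lines per year, 48 / 2 = 24 years.
1880 − 24 = 1856 CE.

1856 CE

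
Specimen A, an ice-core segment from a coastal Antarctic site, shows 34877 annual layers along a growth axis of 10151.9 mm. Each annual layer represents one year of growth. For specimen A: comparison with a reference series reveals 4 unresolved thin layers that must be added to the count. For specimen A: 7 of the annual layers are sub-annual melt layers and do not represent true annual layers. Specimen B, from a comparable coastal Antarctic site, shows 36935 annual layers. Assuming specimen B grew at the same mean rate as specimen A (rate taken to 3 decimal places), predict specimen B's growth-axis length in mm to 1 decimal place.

Specimen A: correcting the raw count gives 34877 − 7 + 4 = 34874 true annual layers.
A: 10151.9 mm over 34874 years gives 10151.9 / 34874 ≈ 0.291 mm/year.
For B, 0.291 mm/year × 36935 years = 10748.1 mm.

10748.1 mm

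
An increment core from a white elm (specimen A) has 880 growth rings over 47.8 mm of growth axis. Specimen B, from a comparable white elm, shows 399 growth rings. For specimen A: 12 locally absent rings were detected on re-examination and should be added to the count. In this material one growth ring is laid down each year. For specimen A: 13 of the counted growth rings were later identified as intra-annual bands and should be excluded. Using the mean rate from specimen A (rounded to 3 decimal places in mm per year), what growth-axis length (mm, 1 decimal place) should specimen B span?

21.5 mm

Specimen A: true growth ring count = 880 − 13 + 12 = 879.
A: 47.8 mm over 879 years gives 47.8 / 879 ≈ 0.054 mm/yr.
B's length ≈ 0.054 × 399 = 21.5 mm.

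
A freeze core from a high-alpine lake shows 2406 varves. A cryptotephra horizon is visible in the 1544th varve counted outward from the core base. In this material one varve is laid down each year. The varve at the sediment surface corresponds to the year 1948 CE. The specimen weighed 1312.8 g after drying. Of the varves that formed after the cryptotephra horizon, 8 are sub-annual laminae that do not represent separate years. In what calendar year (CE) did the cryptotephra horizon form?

Between varve 1544 and the sediment surface there are 2406 − 1544 = 862 varves.
Removing the 8 false varves leaves 862 − 8 = 854 true varves beyond the cryptotephra horizon.
1948 − 854 = 1094 CE.

1094 CE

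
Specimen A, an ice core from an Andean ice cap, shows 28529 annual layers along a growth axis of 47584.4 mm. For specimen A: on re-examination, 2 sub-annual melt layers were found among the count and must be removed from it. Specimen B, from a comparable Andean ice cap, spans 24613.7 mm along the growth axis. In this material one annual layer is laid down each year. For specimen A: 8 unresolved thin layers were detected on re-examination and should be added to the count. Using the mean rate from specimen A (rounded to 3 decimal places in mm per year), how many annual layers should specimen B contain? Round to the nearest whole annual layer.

14756 annual layers

Specimen A: correcting the raw count gives 28529 − 2 + 8 = 28535 true annual layers.
A: Mean rate = 47584.4 mm / 28535 years ≈ 1.668 mm/yr.
For B, 24613.7 / 1.668 = 14756.41 years ≈ 14756 annual layers.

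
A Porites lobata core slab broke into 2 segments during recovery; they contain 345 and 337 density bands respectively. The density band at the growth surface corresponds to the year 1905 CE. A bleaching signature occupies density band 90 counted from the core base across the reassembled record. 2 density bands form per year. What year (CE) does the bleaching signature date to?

1609 CE

Total density bands = 345 + 337 = 682.
Between density band 90 and the growth surface there are 682 − 90 = 592 density bands.
592 density bands at 2 per year is 592 / 2 = 296 years.
The density band at the growth surface is 1905 CE, so the bleaching signature dates to 1905 − 296 = 1609 CE.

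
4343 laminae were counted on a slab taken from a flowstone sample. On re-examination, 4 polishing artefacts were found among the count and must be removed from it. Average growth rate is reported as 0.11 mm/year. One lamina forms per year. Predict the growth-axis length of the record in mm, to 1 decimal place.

Correcting the raw count gives 4343 − 4 = 4339 true laminae.
Length ≈ 0.11 × 4339 = 477.3 mm.

477.3 mm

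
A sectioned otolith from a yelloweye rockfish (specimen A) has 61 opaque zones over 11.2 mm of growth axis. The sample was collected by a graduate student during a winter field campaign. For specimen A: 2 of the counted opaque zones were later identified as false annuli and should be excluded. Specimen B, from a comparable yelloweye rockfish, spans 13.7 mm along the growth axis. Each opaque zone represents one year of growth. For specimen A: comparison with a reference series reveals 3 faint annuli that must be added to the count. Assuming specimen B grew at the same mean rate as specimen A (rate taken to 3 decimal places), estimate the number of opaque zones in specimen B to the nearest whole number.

76 opaque zones

Specimen A: correcting the raw count gives 61 − 2 + 3 = 62 true opaque zones.
A: Extension rate ≈ 11.2 / 62 = 0.181 mm per year.
For B, 13.7 / 0.181 = 75.69 years ≈ 76 opaque zones.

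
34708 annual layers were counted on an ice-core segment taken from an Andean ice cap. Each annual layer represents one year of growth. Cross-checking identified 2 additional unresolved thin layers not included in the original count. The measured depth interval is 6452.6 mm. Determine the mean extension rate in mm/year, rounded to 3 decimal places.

Correcting the raw count gives 34708 + 2 = 34710 true annual layers.
Mean rate = 6452.6 mm / 34710 years ≈ 0.186 mm/year.

0.186 mm/year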